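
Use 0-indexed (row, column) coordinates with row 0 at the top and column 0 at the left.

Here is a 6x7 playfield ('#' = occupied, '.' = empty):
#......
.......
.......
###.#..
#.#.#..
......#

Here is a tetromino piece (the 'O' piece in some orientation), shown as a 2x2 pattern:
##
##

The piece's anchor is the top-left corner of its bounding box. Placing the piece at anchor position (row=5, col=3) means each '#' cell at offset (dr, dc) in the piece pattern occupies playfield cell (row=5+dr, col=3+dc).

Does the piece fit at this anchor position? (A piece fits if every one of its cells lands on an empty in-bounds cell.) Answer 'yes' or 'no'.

Check each piece cell at anchor (5, 3):
  offset (0,0) -> (5,3): empty -> OK
  offset (0,1) -> (5,4): empty -> OK
  offset (1,0) -> (6,3): out of bounds -> FAIL
  offset (1,1) -> (6,4): out of bounds -> FAIL
All cells valid: no

Answer: no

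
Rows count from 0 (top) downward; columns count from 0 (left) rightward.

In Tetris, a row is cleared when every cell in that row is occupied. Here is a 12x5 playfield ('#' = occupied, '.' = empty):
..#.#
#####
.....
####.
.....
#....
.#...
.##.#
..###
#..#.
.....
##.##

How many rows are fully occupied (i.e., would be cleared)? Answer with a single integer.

Answer: 1

Derivation:
Check each row:
  row 0: 3 empty cells -> not full
  row 1: 0 empty cells -> FULL (clear)
  row 2: 5 empty cells -> not full
  row 3: 1 empty cell -> not full
  row 4: 5 empty cells -> not full
  row 5: 4 empty cells -> not full
  row 6: 4 empty cells -> not full
  row 7: 2 empty cells -> not full
  row 8: 2 empty cells -> not full
  row 9: 3 empty cells -> not full
  row 10: 5 empty cells -> not full
  row 11: 1 empty cell -> not full
Total rows cleared: 1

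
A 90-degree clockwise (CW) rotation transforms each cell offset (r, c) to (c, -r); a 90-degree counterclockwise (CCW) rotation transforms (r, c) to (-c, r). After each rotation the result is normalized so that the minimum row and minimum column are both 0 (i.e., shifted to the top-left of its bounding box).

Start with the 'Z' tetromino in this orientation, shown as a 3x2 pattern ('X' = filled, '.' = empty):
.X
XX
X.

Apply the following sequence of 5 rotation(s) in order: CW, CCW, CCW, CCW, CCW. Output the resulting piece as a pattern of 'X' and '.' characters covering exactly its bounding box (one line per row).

Answer: XX.
.XX

Derivation:
Start:
.X
XX
X.
After rotation 1 (CW):
XX.
.XX
After rotation 2 (CCW):
.X
XX
X.
After rotation 3 (CCW):
XX.
.XX
After rotation 4 (CCW):
.X
XX
X.
After rotation 5 (CCW):
XX.
.XX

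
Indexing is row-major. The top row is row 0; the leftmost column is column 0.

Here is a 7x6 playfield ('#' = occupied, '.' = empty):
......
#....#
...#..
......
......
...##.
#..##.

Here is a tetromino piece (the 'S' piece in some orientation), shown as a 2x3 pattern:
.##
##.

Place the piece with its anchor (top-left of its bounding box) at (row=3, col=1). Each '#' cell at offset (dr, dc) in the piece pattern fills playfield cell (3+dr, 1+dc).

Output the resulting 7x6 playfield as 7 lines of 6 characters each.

Answer: ......
#....#
...#..
..##..
.##...
...##.
#..##.

Derivation:
Fill (3+0,1+1) = (3,2)
Fill (3+0,1+2) = (3,3)
Fill (3+1,1+0) = (4,1)
Fill (3+1,1+1) = (4,2)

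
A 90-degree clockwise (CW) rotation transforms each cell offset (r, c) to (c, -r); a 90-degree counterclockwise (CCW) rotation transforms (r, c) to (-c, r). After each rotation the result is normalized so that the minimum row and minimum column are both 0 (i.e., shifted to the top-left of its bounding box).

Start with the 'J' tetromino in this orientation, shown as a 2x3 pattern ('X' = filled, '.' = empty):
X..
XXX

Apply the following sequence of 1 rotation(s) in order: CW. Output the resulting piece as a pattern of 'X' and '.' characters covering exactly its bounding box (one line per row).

Answer: XX
X.
X.

Derivation:
Start:
X..
XXX
After rotation 1 (CW):
XX
X.
X.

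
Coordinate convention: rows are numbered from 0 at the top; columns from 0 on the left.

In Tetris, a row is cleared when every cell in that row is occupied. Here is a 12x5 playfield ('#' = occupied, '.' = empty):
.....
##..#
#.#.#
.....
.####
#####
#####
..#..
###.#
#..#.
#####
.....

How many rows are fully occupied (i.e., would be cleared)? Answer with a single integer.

Answer: 3

Derivation:
Check each row:
  row 0: 5 empty cells -> not full
  row 1: 2 empty cells -> not full
  row 2: 2 empty cells -> not full
  row 3: 5 empty cells -> not full
  row 4: 1 empty cell -> not full
  row 5: 0 empty cells -> FULL (clear)
  row 6: 0 empty cells -> FULL (clear)
  row 7: 4 empty cells -> not full
  row 8: 1 empty cell -> not full
  row 9: 3 empty cells -> not full
  row 10: 0 empty cells -> FULL (clear)
  row 11: 5 empty cells -> not full
Total rows cleared: 3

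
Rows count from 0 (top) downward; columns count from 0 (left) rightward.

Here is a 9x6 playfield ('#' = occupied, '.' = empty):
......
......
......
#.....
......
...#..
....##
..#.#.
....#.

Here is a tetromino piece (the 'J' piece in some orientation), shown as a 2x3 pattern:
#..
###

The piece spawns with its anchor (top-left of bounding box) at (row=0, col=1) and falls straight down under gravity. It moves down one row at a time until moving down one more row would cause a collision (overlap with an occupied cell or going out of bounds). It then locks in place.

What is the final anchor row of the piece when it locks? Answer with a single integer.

Spawn at (row=0, col=1). Try each row:
  row 0: fits
  row 1: fits
  row 2: fits
  row 3: fits
  row 4: blocked -> lock at row 3

Answer: 3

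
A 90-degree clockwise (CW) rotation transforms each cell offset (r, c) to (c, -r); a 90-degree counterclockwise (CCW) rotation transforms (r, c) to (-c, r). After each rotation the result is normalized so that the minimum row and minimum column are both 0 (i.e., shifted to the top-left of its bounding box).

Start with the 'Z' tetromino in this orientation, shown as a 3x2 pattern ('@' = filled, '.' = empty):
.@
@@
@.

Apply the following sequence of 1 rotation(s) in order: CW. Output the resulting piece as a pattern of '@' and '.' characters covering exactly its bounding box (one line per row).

Start:
.@
@@
@.
After rotation 1 (CW):
@@.
.@@

Answer: @@.
.@@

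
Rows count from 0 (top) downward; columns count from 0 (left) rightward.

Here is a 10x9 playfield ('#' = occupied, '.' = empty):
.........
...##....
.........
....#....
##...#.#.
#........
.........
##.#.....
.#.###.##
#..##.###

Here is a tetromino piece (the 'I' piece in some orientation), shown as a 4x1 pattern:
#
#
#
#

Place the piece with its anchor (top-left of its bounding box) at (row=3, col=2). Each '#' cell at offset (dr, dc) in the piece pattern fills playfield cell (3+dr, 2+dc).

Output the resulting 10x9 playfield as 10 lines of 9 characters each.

Answer: .........
...##....
.........
..#.#....
###..#.#.
#.#......
..#......
##.#.....
.#.###.##
#..##.###

Derivation:
Fill (3+0,2+0) = (3,2)
Fill (3+1,2+0) = (4,2)
Fill (3+2,2+0) = (5,2)
Fill (3+3,2+0) = (6,2)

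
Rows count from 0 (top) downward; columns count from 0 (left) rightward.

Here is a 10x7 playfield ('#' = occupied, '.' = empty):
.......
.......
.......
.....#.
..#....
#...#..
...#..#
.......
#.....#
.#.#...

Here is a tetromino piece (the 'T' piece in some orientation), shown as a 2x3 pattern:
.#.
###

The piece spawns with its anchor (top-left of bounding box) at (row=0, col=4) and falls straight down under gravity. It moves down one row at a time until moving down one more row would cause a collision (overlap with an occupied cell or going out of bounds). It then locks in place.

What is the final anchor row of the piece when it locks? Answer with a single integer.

Answer: 1

Derivation:
Spawn at (row=0, col=4). Try each row:
  row 0: fits
  row 1: fits
  row 2: blocked -> lock at row 1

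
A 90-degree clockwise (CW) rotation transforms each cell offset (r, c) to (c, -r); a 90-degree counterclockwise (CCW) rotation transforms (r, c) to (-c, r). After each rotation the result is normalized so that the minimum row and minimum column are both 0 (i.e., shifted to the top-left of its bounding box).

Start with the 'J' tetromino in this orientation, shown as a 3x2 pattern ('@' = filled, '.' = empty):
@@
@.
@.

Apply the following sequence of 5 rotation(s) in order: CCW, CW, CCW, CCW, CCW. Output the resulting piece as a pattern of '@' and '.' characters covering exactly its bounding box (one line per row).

Answer: @@@
..@

Derivation:
Start:
@@
@.
@.
After rotation 1 (CCW):
@..
@@@
After rotation 2 (CW):
@@
@.
@.
After rotation 3 (CCW):
@..
@@@
After rotation 4 (CCW):
.@
.@
@@
After rotation 5 (CCW):
@@@
..@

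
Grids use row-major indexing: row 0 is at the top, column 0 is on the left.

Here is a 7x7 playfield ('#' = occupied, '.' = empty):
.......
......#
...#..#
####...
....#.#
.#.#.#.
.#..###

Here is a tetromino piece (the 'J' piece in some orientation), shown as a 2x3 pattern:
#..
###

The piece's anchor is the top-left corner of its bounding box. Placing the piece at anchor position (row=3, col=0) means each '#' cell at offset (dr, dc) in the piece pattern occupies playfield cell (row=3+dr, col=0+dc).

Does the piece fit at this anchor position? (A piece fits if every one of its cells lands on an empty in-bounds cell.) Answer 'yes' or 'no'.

Check each piece cell at anchor (3, 0):
  offset (0,0) -> (3,0): occupied ('#') -> FAIL
  offset (1,0) -> (4,0): empty -> OK
  offset (1,1) -> (4,1): empty -> OK
  offset (1,2) -> (4,2): empty -> OK
All cells valid: no

Answer: no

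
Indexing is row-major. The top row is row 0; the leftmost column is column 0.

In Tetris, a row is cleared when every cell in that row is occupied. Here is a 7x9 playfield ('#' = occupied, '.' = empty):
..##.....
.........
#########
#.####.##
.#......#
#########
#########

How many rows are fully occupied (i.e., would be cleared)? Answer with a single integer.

Check each row:
  row 0: 7 empty cells -> not full
  row 1: 9 empty cells -> not full
  row 2: 0 empty cells -> FULL (clear)
  row 3: 2 empty cells -> not full
  row 4: 7 empty cells -> not full
  row 5: 0 empty cells -> FULL (clear)
  row 6: 0 empty cells -> FULL (clear)
Total rows cleared: 3

Answer: 3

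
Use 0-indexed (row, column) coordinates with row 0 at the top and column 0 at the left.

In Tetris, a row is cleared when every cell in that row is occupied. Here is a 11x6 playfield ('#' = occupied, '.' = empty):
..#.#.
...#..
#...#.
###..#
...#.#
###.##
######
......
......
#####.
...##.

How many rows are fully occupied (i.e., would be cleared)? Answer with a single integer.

Check each row:
  row 0: 4 empty cells -> not full
  row 1: 5 empty cells -> not full
  row 2: 4 empty cells -> not full
  row 3: 2 empty cells -> not full
  row 4: 4 empty cells -> not full
  row 5: 1 empty cell -> not full
  row 6: 0 empty cells -> FULL (clear)
  row 7: 6 empty cells -> not full
  row 8: 6 empty cells -> not full
  row 9: 1 empty cell -> not full
  row 10: 4 empty cells -> not full
Total rows cleared: 1

Answer: 1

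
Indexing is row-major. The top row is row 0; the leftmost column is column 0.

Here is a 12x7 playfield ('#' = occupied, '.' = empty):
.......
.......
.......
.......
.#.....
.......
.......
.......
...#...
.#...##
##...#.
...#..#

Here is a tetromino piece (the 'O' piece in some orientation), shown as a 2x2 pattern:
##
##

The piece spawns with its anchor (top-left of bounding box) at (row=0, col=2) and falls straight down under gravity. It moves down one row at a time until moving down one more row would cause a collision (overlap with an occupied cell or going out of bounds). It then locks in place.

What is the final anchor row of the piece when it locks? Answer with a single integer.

Spawn at (row=0, col=2). Try each row:
  row 0: fits
  row 1: fits
  row 2: fits
  row 3: fits
  row 4: fits
  row 5: fits
  row 6: fits
  row 7: blocked -> lock at row 6

Answer: 6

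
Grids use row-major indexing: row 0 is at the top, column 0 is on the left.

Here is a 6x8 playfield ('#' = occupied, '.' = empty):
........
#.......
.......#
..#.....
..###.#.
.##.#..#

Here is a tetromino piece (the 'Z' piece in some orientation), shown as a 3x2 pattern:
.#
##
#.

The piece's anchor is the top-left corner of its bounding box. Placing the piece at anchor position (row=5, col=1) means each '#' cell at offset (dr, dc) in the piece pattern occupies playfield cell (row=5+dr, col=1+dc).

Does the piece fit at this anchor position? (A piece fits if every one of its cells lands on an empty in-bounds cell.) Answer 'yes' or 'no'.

Answer: no

Derivation:
Check each piece cell at anchor (5, 1):
  offset (0,1) -> (5,2): occupied ('#') -> FAIL
  offset (1,0) -> (6,1): out of bounds -> FAIL
  offset (1,1) -> (6,2): out of bounds -> FAIL
  offset (2,0) -> (7,1): out of bounds -> FAIL
All cells valid: no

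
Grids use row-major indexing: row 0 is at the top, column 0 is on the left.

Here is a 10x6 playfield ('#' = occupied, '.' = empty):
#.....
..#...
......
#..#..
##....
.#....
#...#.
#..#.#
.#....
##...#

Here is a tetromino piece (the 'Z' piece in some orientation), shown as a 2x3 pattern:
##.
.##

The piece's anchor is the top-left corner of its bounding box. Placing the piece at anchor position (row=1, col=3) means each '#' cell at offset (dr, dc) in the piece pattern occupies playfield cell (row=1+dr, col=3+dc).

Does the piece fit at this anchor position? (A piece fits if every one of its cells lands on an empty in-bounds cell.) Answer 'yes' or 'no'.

Check each piece cell at anchor (1, 3):
  offset (0,0) -> (1,3): empty -> OK
  offset (0,1) -> (1,4): empty -> OK
  offset (1,1) -> (2,4): empty -> OK
  offset (1,2) -> (2,5): empty -> OK
All cells valid: yes

Answer: yes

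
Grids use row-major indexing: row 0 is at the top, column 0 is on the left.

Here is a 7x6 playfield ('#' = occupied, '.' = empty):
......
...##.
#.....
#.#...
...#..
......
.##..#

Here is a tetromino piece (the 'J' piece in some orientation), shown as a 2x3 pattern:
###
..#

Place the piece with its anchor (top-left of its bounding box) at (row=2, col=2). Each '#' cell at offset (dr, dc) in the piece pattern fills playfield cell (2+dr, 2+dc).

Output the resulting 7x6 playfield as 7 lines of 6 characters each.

Fill (2+0,2+0) = (2,2)
Fill (2+0,2+1) = (2,3)
Fill (2+0,2+2) = (2,4)
Fill (2+1,2+2) = (3,4)

Answer: ......
...##.
#.###.
#.#.#.
...#..
......
.##..#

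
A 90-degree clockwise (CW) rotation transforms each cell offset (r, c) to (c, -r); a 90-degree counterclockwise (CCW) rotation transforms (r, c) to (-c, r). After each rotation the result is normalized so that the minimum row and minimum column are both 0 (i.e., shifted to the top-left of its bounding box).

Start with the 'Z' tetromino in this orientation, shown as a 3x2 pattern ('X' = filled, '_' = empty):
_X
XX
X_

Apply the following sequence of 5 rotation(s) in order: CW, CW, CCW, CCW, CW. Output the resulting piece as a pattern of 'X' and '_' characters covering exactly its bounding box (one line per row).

Start:
_X
XX
X_
After rotation 1 (CW):
XX_
_XX
After rotation 2 (CW):
_X
XX
X_
After rotation 3 (CCW):
XX_
_XX
After rotation 4 (CCW):
_X
XX
X_
After rotation 5 (CW):
XX_
_XX

Answer: XX_
_XX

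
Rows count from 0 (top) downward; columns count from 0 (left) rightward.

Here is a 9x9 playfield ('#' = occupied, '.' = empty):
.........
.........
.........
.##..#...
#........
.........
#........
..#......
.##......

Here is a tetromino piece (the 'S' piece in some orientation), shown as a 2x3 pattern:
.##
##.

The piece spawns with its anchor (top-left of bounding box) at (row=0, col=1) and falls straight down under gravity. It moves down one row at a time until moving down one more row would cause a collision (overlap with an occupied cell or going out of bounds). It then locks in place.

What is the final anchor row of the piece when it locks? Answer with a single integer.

Answer: 1

Derivation:
Spawn at (row=0, col=1). Try each row:
  row 0: fits
  row 1: fits
  row 2: blocked -> lock at row 1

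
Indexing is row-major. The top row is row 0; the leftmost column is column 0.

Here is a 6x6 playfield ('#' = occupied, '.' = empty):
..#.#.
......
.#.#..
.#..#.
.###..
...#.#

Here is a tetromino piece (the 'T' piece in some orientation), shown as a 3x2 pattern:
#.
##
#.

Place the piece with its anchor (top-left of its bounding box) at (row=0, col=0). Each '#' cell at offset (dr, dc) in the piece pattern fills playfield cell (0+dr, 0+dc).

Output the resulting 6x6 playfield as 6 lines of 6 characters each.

Answer: #.#.#.
##....
##.#..
.#..#.
.###..
...#.#

Derivation:
Fill (0+0,0+0) = (0,0)
Fill (0+1,0+0) = (1,0)
Fill (0+1,0+1) = (1,1)
Fill (0+2,0+0) = (2,0)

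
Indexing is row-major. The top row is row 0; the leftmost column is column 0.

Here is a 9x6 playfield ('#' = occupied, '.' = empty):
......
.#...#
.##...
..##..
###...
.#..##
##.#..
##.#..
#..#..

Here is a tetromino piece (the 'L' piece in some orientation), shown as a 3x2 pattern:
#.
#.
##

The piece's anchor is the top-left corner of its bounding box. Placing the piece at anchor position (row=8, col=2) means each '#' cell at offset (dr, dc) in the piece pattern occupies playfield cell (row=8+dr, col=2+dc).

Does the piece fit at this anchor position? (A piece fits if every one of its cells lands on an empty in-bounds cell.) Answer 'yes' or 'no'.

Answer: no

Derivation:
Check each piece cell at anchor (8, 2):
  offset (0,0) -> (8,2): empty -> OK
  offset (1,0) -> (9,2): out of bounds -> FAIL
  offset (2,0) -> (10,2): out of bounds -> FAIL
  offset (2,1) -> (10,3): out of bounds -> FAIL
All cells valid: no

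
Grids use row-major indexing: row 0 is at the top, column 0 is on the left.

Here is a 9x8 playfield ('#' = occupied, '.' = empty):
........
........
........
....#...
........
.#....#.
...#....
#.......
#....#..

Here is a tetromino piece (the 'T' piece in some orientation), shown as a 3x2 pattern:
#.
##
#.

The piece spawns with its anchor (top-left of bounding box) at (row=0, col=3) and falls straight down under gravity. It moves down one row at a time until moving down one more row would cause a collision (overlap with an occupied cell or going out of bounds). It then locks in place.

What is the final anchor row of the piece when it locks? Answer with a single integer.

Spawn at (row=0, col=3). Try each row:
  row 0: fits
  row 1: fits
  row 2: blocked -> lock at row 1

Answer: 1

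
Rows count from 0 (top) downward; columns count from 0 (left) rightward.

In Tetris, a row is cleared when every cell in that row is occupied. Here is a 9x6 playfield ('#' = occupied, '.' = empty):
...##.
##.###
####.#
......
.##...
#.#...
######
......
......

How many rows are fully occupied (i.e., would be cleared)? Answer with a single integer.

Check each row:
  row 0: 4 empty cells -> not full
  row 1: 1 empty cell -> not full
  row 2: 1 empty cell -> not full
  row 3: 6 empty cells -> not full
  row 4: 4 empty cells -> not full
  row 5: 4 empty cells -> not full
  row 6: 0 empty cells -> FULL (clear)
  row 7: 6 empty cells -> not full
  row 8: 6 empty cells -> not full
Total rows cleared: 1

Answer: 1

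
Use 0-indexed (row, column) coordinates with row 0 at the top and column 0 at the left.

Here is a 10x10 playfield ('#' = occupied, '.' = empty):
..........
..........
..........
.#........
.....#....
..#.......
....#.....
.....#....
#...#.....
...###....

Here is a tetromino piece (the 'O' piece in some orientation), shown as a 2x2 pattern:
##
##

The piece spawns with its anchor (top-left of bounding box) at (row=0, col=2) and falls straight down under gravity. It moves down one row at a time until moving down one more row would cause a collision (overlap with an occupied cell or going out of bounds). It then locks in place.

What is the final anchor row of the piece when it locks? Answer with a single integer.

Answer: 3

Derivation:
Spawn at (row=0, col=2). Try each row:
  row 0: fits
  row 1: fits
  row 2: fits
  row 3: fits
  row 4: blocked -> lock at row 3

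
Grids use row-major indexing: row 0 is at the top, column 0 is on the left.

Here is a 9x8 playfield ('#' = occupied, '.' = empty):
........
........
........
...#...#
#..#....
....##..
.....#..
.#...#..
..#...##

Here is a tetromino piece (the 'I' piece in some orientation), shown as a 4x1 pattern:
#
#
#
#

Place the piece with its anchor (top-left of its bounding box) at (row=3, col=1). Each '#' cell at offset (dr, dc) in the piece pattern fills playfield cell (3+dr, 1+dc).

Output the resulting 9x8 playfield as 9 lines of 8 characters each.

Fill (3+0,1+0) = (3,1)
Fill (3+1,1+0) = (4,1)
Fill (3+2,1+0) = (5,1)
Fill (3+3,1+0) = (6,1)

Answer: ........
........
........
.#.#...#
##.#....
.#..##..
.#...#..
.#...#..
..#...##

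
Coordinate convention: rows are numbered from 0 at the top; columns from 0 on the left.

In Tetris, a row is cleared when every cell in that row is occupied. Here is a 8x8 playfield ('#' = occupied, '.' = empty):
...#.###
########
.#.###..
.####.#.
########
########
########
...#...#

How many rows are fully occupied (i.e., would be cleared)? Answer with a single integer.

Check each row:
  row 0: 4 empty cells -> not full
  row 1: 0 empty cells -> FULL (clear)
  row 2: 4 empty cells -> not full
  row 3: 3 empty cells -> not full
  row 4: 0 empty cells -> FULL (clear)
  row 5: 0 empty cells -> FULL (clear)
  row 6: 0 empty cells -> FULL (clear)
  row 7: 6 empty cells -> not full
Total rows cleared: 4

Answer: 4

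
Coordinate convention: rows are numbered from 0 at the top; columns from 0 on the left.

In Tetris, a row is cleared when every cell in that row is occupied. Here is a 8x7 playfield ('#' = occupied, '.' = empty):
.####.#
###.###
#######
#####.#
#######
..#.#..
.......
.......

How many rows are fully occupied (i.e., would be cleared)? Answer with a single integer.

Check each row:
  row 0: 2 empty cells -> not full
  row 1: 1 empty cell -> not full
  row 2: 0 empty cells -> FULL (clear)
  row 3: 1 empty cell -> not full
  row 4: 0 empty cells -> FULL (clear)
  row 5: 5 empty cells -> not full
  row 6: 7 empty cells -> not full
  row 7: 7 empty cells -> not full
Total rows cleared: 2

Answer: 2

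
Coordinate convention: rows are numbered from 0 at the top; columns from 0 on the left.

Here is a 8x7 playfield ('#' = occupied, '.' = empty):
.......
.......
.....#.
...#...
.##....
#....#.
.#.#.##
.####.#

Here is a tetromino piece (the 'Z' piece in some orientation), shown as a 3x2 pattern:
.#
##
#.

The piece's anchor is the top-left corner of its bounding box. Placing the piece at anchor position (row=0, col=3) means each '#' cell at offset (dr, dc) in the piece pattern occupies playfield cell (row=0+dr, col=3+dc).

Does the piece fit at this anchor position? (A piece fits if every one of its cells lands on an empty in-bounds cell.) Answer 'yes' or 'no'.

Check each piece cell at anchor (0, 3):
  offset (0,1) -> (0,4): empty -> OK
  offset (1,0) -> (1,3): empty -> OK
  offset (1,1) -> (1,4): empty -> OK
  offset (2,0) -> (2,3): empty -> OK
All cells valid: yes

Answer: yes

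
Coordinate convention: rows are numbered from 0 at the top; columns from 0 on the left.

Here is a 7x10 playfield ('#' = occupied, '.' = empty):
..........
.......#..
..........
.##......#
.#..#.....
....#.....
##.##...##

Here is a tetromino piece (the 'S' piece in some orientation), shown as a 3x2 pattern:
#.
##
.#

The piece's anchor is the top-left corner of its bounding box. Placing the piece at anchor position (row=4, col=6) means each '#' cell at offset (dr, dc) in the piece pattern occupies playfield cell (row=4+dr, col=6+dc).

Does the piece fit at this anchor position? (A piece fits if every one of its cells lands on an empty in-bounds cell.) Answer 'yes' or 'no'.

Answer: yes

Derivation:
Check each piece cell at anchor (4, 6):
  offset (0,0) -> (4,6): empty -> OK
  offset (1,0) -> (5,6): empty -> OK
  offset (1,1) -> (5,7): empty -> OK
  offset (2,1) -> (6,7): empty -> OK
All cells valid: yes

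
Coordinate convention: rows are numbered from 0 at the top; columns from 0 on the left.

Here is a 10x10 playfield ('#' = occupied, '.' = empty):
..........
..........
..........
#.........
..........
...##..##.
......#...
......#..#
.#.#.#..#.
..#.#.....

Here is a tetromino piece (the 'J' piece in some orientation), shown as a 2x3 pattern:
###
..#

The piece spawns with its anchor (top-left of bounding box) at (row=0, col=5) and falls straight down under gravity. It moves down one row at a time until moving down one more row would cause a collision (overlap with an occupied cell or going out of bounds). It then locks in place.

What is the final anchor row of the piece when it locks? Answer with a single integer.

Spawn at (row=0, col=5). Try each row:
  row 0: fits
  row 1: fits
  row 2: fits
  row 3: fits
  row 4: blocked -> lock at row 3

Answer: 3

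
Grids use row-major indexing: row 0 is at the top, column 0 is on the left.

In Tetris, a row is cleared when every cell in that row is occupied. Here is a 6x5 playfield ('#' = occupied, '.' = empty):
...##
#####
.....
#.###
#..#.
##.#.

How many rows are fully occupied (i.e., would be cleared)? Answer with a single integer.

Answer: 1

Derivation:
Check each row:
  row 0: 3 empty cells -> not full
  row 1: 0 empty cells -> FULL (clear)
  row 2: 5 empty cells -> not full
  row 3: 1 empty cell -> not full
  row 4: 3 empty cells -> not full
  row 5: 2 empty cells -> not full
Total rows cleared: 1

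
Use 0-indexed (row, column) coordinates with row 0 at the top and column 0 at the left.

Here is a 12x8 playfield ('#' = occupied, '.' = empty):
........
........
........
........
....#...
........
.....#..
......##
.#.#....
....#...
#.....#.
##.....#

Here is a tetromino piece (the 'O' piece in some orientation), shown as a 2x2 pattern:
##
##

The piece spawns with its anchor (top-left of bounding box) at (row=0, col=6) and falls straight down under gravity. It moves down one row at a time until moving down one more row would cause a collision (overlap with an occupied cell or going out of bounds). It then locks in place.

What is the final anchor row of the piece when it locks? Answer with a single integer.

Answer: 5

Derivation:
Spawn at (row=0, col=6). Try each row:
  row 0: fits
  row 1: fits
  row 2: fits
  row 3: fits
  row 4: fits
  row 5: fits
  row 6: blocked -> lock at row 5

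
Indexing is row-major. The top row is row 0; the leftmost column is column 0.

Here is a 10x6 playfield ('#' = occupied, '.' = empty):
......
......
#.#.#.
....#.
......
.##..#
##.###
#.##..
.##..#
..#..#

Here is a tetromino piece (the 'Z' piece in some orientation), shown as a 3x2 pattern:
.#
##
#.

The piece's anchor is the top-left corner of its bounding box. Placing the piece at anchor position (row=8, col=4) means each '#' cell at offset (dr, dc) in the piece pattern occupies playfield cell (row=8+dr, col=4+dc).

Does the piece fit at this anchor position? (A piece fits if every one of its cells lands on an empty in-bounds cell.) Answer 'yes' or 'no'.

Answer: no

Derivation:
Check each piece cell at anchor (8, 4):
  offset (0,1) -> (8,5): occupied ('#') -> FAIL
  offset (1,0) -> (9,4): empty -> OK
  offset (1,1) -> (9,5): occupied ('#') -> FAIL
  offset (2,0) -> (10,4): out of bounds -> FAIL
All cells valid: no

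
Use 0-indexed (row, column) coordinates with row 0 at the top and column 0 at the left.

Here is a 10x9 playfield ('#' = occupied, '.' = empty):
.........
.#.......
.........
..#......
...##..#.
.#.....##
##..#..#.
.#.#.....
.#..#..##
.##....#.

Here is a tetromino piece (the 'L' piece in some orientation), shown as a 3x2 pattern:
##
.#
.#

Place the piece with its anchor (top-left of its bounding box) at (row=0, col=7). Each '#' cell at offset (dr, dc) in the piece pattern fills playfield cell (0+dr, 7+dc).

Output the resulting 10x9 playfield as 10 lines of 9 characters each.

Answer: .......##
.#......#
........#
..#......
...##..#.
.#.....##
##..#..#.
.#.#.....
.#..#..##
.##....#.

Derivation:
Fill (0+0,7+0) = (0,7)
Fill (0+0,7+1) = (0,8)
Fill (0+1,7+1) = (1,8)
Fill (0+2,7+1) = (2,8)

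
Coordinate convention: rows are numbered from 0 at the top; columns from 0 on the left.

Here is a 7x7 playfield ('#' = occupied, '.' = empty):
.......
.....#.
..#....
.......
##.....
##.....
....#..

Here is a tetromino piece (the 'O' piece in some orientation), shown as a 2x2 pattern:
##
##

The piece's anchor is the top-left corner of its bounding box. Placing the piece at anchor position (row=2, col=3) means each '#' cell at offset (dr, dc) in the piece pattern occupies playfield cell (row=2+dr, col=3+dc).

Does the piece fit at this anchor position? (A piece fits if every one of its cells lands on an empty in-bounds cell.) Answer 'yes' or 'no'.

Answer: yes

Derivation:
Check each piece cell at anchor (2, 3):
  offset (0,0) -> (2,3): empty -> OK
  offset (0,1) -> (2,4): empty -> OK
  offset (1,0) -> (3,3): empty -> OK
  offset (1,1) -> (3,4): empty -> OK
All cells valid: yes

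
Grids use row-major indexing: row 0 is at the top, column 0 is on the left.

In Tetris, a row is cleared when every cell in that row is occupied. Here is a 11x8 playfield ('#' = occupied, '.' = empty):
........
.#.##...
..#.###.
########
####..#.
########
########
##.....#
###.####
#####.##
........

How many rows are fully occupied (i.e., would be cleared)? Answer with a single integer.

Answer: 3

Derivation:
Check each row:
  row 0: 8 empty cells -> not full
  row 1: 5 empty cells -> not full
  row 2: 4 empty cells -> not full
  row 3: 0 empty cells -> FULL (clear)
  row 4: 3 empty cells -> not full
  row 5: 0 empty cells -> FULL (clear)
  row 6: 0 empty cells -> FULL (clear)
  row 7: 5 empty cells -> not full
  row 8: 1 empty cell -> not full
  row 9: 1 empty cell -> not full
  row 10: 8 empty cells -> not full
Total rows cleared: 3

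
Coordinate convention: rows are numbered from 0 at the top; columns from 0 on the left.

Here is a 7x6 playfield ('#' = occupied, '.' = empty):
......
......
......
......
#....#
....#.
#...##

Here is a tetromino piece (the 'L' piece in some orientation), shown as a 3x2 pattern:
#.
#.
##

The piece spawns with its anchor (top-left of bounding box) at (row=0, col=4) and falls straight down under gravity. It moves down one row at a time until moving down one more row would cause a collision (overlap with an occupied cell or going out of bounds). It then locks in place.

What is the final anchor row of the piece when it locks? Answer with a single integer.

Spawn at (row=0, col=4). Try each row:
  row 0: fits
  row 1: fits
  row 2: blocked -> lock at row 1

Answer: 1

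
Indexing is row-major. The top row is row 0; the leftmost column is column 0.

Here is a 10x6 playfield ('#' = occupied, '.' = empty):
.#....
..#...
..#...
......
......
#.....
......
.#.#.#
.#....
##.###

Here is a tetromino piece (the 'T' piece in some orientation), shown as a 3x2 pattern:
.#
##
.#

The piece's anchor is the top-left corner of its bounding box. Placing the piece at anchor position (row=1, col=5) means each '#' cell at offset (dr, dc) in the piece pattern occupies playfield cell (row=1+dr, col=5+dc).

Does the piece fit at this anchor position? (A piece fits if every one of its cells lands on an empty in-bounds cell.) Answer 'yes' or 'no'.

Answer: no

Derivation:
Check each piece cell at anchor (1, 5):
  offset (0,1) -> (1,6): out of bounds -> FAIL
  offset (1,0) -> (2,5): empty -> OK
  offset (1,1) -> (2,6): out of bounds -> FAIL
  offset (2,1) -> (3,6): out of bounds -> FAIL
All cells valid: no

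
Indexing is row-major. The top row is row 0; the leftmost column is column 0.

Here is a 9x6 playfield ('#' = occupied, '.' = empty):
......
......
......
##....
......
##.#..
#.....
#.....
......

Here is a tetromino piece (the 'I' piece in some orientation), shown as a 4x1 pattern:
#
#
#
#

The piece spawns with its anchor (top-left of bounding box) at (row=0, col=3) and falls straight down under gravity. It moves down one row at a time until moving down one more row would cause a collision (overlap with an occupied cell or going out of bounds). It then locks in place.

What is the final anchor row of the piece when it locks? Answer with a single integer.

Answer: 1

Derivation:
Spawn at (row=0, col=3). Try each row:
  row 0: fits
  row 1: fits
  row 2: blocked -> lock at row 1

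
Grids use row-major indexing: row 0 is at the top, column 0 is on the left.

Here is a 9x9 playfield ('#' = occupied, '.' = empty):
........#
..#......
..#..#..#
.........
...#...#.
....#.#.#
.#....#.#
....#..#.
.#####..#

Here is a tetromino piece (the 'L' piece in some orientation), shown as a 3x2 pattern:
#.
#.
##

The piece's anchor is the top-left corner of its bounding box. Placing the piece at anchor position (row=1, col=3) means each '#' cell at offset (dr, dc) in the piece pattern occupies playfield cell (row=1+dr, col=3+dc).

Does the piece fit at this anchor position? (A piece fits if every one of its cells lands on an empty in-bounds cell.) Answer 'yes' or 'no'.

Check each piece cell at anchor (1, 3):
  offset (0,0) -> (1,3): empty -> OK
  offset (1,0) -> (2,3): empty -> OK
  offset (2,0) -> (3,3): empty -> OK
  offset (2,1) -> (3,4): empty -> OK
All cells valid: yes

Answer: yes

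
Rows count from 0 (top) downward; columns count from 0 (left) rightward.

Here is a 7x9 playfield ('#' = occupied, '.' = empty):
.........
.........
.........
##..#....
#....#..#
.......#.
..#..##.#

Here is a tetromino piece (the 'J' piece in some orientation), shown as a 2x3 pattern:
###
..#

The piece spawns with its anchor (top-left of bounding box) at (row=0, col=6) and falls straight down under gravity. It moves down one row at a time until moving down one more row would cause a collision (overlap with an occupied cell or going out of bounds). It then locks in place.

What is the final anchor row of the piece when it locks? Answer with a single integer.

Answer: 2

Derivation:
Spawn at (row=0, col=6). Try each row:
  row 0: fits
  row 1: fits
  row 2: fits
  row 3: blocked -> lock at row 2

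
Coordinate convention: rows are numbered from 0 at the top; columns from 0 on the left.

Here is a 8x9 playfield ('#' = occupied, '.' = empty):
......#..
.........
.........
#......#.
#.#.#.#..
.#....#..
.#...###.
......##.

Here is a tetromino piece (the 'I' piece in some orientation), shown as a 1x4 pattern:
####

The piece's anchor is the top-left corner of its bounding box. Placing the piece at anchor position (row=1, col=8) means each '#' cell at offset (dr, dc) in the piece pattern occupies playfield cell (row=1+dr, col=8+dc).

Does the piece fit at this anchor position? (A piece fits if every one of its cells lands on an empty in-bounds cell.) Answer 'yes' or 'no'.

Check each piece cell at anchor (1, 8):
  offset (0,0) -> (1,8): empty -> OK
  offset (0,1) -> (1,9): out of bounds -> FAIL
  offset (0,2) -> (1,10): out of bounds -> FAIL
  offset (0,3) -> (1,11): out of bounds -> FAIL
All cells valid: no

Answer: no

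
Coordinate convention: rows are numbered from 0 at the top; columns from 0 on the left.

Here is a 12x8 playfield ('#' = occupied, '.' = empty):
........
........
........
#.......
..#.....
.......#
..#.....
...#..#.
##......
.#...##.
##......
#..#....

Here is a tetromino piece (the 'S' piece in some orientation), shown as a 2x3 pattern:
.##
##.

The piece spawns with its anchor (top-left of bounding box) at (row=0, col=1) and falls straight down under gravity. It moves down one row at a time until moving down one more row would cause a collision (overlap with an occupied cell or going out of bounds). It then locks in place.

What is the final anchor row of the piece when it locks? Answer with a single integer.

Answer: 2

Derivation:
Spawn at (row=0, col=1). Try each row:
  row 0: fits
  row 1: fits
  row 2: fits
  row 3: blocked -> lock at row 2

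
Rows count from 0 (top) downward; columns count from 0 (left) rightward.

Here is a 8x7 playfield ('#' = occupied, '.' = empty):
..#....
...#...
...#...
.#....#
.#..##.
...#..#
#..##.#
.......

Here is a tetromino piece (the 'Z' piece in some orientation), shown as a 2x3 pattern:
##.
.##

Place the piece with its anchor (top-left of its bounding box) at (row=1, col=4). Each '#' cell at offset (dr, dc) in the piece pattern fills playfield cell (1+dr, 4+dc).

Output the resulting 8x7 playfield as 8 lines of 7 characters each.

Answer: ..#....
...###.
...#.##
.#....#
.#..##.
...#..#
#..##.#
.......

Derivation:
Fill (1+0,4+0) = (1,4)
Fill (1+0,4+1) = (1,5)
Fill (1+1,4+1) = (2,5)
Fill (1+1,4+2) = (2,6)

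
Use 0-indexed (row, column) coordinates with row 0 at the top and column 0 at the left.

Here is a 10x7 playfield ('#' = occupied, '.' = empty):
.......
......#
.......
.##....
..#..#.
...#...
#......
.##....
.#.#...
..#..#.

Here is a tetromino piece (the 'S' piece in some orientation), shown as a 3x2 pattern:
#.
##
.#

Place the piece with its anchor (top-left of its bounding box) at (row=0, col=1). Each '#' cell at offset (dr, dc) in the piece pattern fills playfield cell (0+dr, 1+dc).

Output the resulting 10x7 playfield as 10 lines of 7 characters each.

Fill (0+0,1+0) = (0,1)
Fill (0+1,1+0) = (1,1)
Fill (0+1,1+1) = (1,2)
Fill (0+2,1+1) = (2,2)

Answer: .#.....
.##...#
..#....
.##....
..#..#.
...#...
#......
.##....
.#.#...
..#..#.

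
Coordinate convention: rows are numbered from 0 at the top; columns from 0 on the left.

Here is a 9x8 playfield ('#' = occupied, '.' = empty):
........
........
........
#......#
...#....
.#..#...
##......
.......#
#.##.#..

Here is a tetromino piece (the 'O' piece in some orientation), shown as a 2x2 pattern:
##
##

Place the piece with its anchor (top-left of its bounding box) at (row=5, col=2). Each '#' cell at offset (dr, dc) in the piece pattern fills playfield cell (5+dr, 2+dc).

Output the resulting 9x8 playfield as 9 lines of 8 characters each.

Fill (5+0,2+0) = (5,2)
Fill (5+0,2+1) = (5,3)
Fill (5+1,2+0) = (6,2)
Fill (5+1,2+1) = (6,3)

Answer: ........
........
........
#......#
...#....
.####...
####....
.......#
#.##.#..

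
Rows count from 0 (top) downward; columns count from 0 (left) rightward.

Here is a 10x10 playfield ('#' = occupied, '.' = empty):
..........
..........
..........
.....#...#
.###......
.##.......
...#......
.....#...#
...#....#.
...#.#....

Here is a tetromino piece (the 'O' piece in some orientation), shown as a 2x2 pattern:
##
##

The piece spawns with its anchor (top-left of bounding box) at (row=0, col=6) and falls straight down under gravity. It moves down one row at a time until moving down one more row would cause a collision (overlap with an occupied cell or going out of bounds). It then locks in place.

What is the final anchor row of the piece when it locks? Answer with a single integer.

Answer: 8

Derivation:
Spawn at (row=0, col=6). Try each row:
  row 0: fits
  row 1: fits
  row 2: fits
  row 3: fits
  row 4: fits
  row 5: fits
  row 6: fits
  row 7: fits
  row 8: fits
  row 9: blocked -> lock at row 8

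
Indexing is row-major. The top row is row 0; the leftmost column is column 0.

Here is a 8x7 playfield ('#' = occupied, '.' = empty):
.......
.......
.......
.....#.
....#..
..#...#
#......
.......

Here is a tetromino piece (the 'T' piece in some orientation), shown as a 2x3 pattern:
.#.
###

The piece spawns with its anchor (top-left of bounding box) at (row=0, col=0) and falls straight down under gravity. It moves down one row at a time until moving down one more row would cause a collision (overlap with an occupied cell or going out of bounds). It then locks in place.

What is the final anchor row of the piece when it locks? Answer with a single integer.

Answer: 3

Derivation:
Spawn at (row=0, col=0). Try each row:
  row 0: fits
  row 1: fits
  row 2: fits
  row 3: fits
  row 4: blocked -> lock at row 3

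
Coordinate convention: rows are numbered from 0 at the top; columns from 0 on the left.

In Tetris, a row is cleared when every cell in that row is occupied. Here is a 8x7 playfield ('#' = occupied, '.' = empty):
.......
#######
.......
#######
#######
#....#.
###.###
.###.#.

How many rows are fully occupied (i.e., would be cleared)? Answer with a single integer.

Check each row:
  row 0: 7 empty cells -> not full
  row 1: 0 empty cells -> FULL (clear)
  row 2: 7 empty cells -> not full
  row 3: 0 empty cells -> FULL (clear)
  row 4: 0 empty cells -> FULL (clear)
  row 5: 5 empty cells -> not full
  row 6: 1 empty cell -> not full
  row 7: 3 empty cells -> not full
Total rows cleared: 3

Answer: 3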